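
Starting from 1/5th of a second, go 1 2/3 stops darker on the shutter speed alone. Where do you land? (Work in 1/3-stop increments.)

1/15s

Shutter speed: 1/5 → 1/6 → 1/8 → 1/10 → 1/13 → 1/15 — 1 2/3 stops faster (darker).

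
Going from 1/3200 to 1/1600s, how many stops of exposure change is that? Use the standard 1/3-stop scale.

1 stop

1/3200 → 1/2500 → 1/2000 → 1/1600 — count the steps: 3 third-stops = 1 stop.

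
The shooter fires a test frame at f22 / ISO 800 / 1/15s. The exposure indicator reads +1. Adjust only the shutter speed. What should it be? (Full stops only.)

Overexposed by 1 stop → need 1 stop darker.
Shutter speed: 1/15 → 1/30.

1/30s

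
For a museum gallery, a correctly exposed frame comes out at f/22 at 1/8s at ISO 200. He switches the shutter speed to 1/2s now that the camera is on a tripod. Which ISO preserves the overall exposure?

ISO 50

Shutter speed: 1/8 → 1/4 → 1/2 — 2 stops longer (brighter).
Need 2 stops darker from the ISO: 200 → 100 → 50.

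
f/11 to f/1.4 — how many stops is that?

f/11 → f/8 → f/5.6 → f/4 → f/2.8 → f/2 → f/1.4 — count the steps: 6 stops.

6 stops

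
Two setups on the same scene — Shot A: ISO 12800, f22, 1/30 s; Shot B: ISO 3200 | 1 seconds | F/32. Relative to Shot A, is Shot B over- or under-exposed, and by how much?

Aperture: f/22 → f/32 — 1 stop smaller aperture (darker).
Shutter speed: 1/30 → 1/15 → 1/8 → 1/4 → 1/2 → 1 — 5 stops slower (brighter).
ISO: 12800 → 6400 → 3200 — 2 stops lower (darker).
Net: −1 +5 −2 = +2 stops.

2 stops brighter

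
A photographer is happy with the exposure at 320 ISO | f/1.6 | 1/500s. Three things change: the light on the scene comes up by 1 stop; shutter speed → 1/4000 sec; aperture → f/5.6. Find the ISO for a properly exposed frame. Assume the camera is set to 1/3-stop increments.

ISO 16000

Scene light: 1 stop brighter.
Shutter speed: 1/500 → 1/640 → 1/800 → 1/1000 → 1/1250 → 1/1600 → 1/2000 → 1/2500 → 1/3200 → 1/4000 — 3 stops faster (darker).
Aperture: f/1.6 → f/1.8 → f/2 → f/2.2 → f/2.5 → f/2.8 → f/3.2 → f/3.5 → f/4 → f/4.5 → f/5 → f/5.6 — 3 2/3 stops narrower (darker).
Net so far: 5 2/3 stops darker. ISO: 320 → 400 → 500 → 640 → 800 → 1000 → 1250 → 1600 → 2000 → 2500 → 3200 → 4000 → 5000 → 6400 → 8000 → 10000 → 12800 → 16000.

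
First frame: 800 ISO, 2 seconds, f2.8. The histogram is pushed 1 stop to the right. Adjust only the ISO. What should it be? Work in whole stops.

Overexposed by 1 stop → need 1 stop darker.
ISO: 800 → 400.

ISO 400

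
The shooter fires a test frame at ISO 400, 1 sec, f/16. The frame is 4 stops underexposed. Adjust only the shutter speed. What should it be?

15 s

Underexposed by 4 stops → need 4 stops brighter.
Shutter speed: 1 → 2 → 4 → 8 → 15.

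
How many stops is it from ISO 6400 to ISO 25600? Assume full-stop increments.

2 stops

6400 → 12800 → 25600 — count the steps: 2 stops.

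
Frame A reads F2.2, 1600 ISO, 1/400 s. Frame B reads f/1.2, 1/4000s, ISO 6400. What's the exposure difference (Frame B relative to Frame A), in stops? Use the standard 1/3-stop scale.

Aperture: f/2.2 → f/2 → f/1.8 → f/1.6 → f/1.4 → f/1.2 — 1 2/3 stops wider (brighter).
Shutter speed: 1/400 → 1/500 → 1/640 → 1/800 → 1/1000 → 1/1250 → 1/1600 → 1/2000 → 1/2500 → 1/3200 → 1/4000 — 3 1/3 stops faster (darker).
ISO: 1600 → 2000 → 2500 → 3200 → 4000 → 5000 → 6400 — 2 stops higher (brighter).
Net: +1 2/3 −3 1/3 +2 = +1/3 stops.

1/3 stop brighter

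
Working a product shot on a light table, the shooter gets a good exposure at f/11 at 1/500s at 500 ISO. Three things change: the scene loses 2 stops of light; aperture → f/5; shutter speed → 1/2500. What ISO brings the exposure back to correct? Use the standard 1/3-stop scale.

ISO 2000

Scene light: 2 stops darker.
Aperture: f/11 → f/10 → f/9 → f/8 → f/7.1 → f/6.3 → f/5.6 → f/5 — 2 1/3 stops opened up (brighter).
Shutter speed: 1/500 → 1/640 → 1/800 → 1/1000 → 1/1250 → 1/1600 → 1/2000 → 1/2500 — 2 1/3 stops faster (darker).
Net so far: 2 stops darker. ISO: 500 → 640 → 800 → 1000 → 1250 → 1600 → 2000.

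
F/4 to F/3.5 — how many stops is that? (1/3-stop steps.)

f/4 → f/3.5 — count the steps: 1 third-stops = 1/3 stop.

1/3 stop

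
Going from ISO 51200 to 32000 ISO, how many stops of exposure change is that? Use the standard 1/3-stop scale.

2/3 stop

51200 → 40000 → 32000 — count the steps: 2 third-stops = 2/3 stop.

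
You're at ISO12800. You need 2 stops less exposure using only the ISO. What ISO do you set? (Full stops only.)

ISO 3200

ISO: 12800 → 6400 → 3200 — 2 stops dropped (darker).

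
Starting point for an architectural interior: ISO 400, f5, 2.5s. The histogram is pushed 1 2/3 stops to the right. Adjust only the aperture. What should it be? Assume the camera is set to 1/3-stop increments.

f/9

Overexposed by 1 2/3 stops → need 1 2/3 stops darker.
Aperture: f/5 → f/5.6 → f/6.3 → f/7.1 → f/8 → f/9.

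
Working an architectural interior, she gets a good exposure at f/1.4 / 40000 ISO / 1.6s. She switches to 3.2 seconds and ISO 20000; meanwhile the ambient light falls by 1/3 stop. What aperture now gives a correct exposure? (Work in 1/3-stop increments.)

Scene light: 1/3 stop darker.
Shutter speed: 1.6 → 2 → 2.5 → 3.2 — 1 stop slower (brighter).
ISO: 40000 → 32000 → 25600 → 20000 — 1 stop lower (darker).
Net so far: 1/3 stop darker. Aperture: f/1.4 → f/1.2.

f/1.2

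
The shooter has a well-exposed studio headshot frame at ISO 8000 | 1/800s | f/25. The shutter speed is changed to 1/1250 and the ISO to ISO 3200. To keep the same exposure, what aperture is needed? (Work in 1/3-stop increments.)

Shutter speed: 1/800 → 1/1000 → 1/1250 — 2/3 stop faster (darker).
ISO: 8000 → 6400 → 5000 → 4000 → 3200 — 1 1/3 stops dropped (darker).
Net change so far: 2 stops darker. Offset with the aperture: f/25 → f/22 → f/20 → f/18 → f/16 → f/14 → f/13.

f/13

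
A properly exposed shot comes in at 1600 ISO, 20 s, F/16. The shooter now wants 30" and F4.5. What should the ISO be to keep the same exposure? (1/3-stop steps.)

Shutter speed: 20 → 25 → 30 — 2/3 stop slower (brighter).
Aperture: f/16 → f/14 → f/13 → f/11 → f/10 → f/9 → f/8 → f/7.1 → f/6.3 → f/5.6 → f/5 → f/4.5 — 3 2/3 stops wider (brighter).
Net change so far: 4 1/3 stops brighter. Offset with the ISO: 1600 → 1250 → 1000 → 800 → 640 → 500 → 400 → 320 → 250 → 200 → 160 → 125 → 100 → 80.

ISO 80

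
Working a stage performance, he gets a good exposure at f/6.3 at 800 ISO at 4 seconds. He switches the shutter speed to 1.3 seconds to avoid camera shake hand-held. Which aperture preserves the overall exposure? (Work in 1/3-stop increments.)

f/3.5

Shutter speed: 4 → 3.2 → 2.5 → 2 → 1.6 → 1.3 — 1 2/3 stops shorter (darker).
Need 1 2/3 stops brighter from the aperture: f/6.3 → f/5.6 → f/5 → f/4.5 → f/4 → f/3.5.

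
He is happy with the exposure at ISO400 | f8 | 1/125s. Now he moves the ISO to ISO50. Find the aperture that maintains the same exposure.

f/2.8

ISO: 400 → 200 → 100 → 50 — 3 stops lower (darker).
Need 3 stops brighter from the aperture: f/8 → f/5.6 → f/4 → f/2.8.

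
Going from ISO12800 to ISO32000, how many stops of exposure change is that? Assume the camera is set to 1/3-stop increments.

12800 → 16000 → 20000 → 25600 → 32000 — count the steps: 4 third-stops = 1 1/3 stops.

1 1/3 stops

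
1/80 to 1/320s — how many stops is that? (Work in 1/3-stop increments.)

2 stops

1/80 → 1/100 → 1/125 → 1/160 → 1/200 → 1/250 → 1/320 — count the steps: 6 third-stops = 2 stops.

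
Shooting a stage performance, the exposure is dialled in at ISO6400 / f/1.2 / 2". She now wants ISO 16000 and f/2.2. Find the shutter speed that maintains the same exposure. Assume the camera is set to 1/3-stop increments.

2.5 s

ISO: 6400 → 8000 → 10000 → 12800 → 16000 — 1 1/3 stops higher (brighter).
Aperture: f/1.2 → f/1.4 → f/1.6 → f/1.8 → f/2 → f/2.2 — 1 2/3 stops smaller aperture (darker).
Net change so far: 1/3 stop darker. Offset with the shutter speed: 2 → 2.5.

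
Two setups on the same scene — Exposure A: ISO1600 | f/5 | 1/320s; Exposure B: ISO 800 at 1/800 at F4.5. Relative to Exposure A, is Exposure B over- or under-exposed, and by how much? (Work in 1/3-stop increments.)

Aperture: f/5 → f/4.5 — 1/3 stop larger aperture (brighter).
Shutter speed: 1/320 → 1/400 → 1/500 → 1/640 → 1/800 — 1 1/3 stops shorter (darker).
ISO: 1600 → 1250 → 1000 → 800 — 1 stop lower (darker).
Net: +1/3 −1 1/3 −1 = −2 stops.

2 stops darker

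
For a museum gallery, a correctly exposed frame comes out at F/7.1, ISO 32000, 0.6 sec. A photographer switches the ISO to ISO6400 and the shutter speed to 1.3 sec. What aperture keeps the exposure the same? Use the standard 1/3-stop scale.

ISO: 32000 → 25600 → 20000 → 16000 → 12800 → 10000 → 8000 → 6400 — 2 1/3 stops lower (darker).
Shutter speed: 0.6 → 0.8 → 1 → 1.3 — 1 stop slower (brighter).
Net change so far: 1 1/3 stops darker. Offset with the aperture: f/7.1 → f/6.3 → f/5.6 → f/5 → f/4.5.

f/4.5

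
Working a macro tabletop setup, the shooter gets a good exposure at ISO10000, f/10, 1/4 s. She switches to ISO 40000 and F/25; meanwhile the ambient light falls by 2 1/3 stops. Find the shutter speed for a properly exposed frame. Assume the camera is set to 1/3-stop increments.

Scene light: 2 1/3 stops darker.
ISO: 10000 → 12800 → 16000 → 20000 → 25600 → 32000 → 40000 — 2 stops raised (brighter).
Aperture: f/10 → f/11 → f/13 → f/14 → f/16 → f/18 → f/20 → f/22 → f/25 — 2 2/3 stops narrower (darker).
Net so far: 3 stops darker. Shutter speed: 1/4 → 0.3 → 0.4 → 0.5 → 0.6 → 0.8 → 1 → 1.3 → 1.6 → 2.

2 s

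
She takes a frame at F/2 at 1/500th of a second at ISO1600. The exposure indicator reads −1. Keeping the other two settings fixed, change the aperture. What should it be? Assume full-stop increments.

f/1.4

Underexposed by 1 stop → need 1 stop brighter.
Aperture: f/2 → f/1.4.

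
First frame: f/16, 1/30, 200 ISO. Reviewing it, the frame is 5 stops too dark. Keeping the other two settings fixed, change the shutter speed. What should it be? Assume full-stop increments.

1 s

Underexposed by 5 stops → need 5 stops brighter.
Shutter speed: 1/30 → 1/15 → 1/8 → 1/4 → 1/2 → 1.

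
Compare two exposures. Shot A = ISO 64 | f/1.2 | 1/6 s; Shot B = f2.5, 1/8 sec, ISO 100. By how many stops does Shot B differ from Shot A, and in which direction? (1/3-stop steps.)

Aperture: f/1.2 → f/1.4 → f/1.6 → f/1.8 → f/2 → f/2.2 → f/2.5 — 2 stops smaller aperture (darker).
Shutter speed: 1/6 → 1/8 — 1/3 stop shorter (darker).
ISO: 64 → 80 → 100 — 2/3 stop higher (brighter).
Net: −2 −1/3 +2/3 = −1 2/3 stops.

1 2/3 stops darker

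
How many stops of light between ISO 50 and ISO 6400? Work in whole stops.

7 stops

50 → 100 → 200 → 400 → 800 → 1600 → 3200 → 6400 — count the steps: 7 stops.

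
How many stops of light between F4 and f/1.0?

f/4 → f/2.8 → f/2 → f/1.4 → f/1.0 — count the steps: 4 stops.

4 stops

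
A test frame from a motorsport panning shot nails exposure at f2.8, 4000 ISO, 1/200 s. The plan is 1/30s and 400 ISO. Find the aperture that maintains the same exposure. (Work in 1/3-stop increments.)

Shutter speed: 1/200 → 1/160 → 1/125 → 1/100 → 1/80 → 1/60 → 1/50 → 1/40 → 1/30 — 2 2/3 stops slower (brighter).
ISO: 4000 → 3200 → 2500 → 2000 → 1600 → 1250 → 1000 → 800 → 640 → 500 → 400 — 3 1/3 stops lower (darker).
Net change so far: 2/3 stop darker. Offset with the aperture: f/2.8 → f/2.5 → f/2.2.

f/2.2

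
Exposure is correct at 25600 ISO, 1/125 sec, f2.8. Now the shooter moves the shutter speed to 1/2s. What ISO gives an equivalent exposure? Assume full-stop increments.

ISO 400

Shutter speed: 1/125 → 1/60 → 1/30 → 1/15 → 1/8 → 1/4 → 1/2 — 6 stops slower (brighter).
Need 6 stops darker from the ISO: 25600 → 12800 → 6400 → 3200 → 1600 → 800 → 400.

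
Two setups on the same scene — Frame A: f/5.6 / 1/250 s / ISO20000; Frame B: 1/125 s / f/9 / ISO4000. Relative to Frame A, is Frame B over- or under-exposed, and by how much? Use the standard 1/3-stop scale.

2 2/3 stops darker

Aperture: f/5.6 → f/6.3 → f/7.1 → f/8 → f/9 — 1 1/3 stops smaller aperture (darker).
Shutter speed: 1/250 → 1/200 → 1/160 → 1/125 — 1 stop longer (brighter).
ISO: 20000 → 16000 → 12800 → 10000 → 8000 → 6400 → 5000 → 4000 — 2 1/3 stops lower (darker).
Net: −1 1/3 +1 −2 1/3 = −2 2/3 stops.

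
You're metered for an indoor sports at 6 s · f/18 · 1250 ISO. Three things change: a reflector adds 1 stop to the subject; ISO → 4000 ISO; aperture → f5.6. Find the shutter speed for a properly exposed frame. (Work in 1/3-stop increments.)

Scene light: 1 stop brighter.
ISO: 1250 → 1600 → 2000 → 2500 → 3200 → 4000 — 1 2/3 stops higher (brighter).
Aperture: f/18 → f/16 → f/14 → f/13 → f/11 → f/10 → f/9 → f/8 → f/7.1 → f/6.3 → f/5.6 — 3 1/3 stops wider (brighter).
Net so far: 6 stops brighter. Shutter speed: 6 → 5 → 4 → 3.2 → 2.5 → 2 → 1.6 → 1.3 → 1 → 0.8 → 0.6 → 0.5 → 0.4 → 0.3 → 1/4 → 1/5 → 1/6 → 1/8 → 1/10.

1/10s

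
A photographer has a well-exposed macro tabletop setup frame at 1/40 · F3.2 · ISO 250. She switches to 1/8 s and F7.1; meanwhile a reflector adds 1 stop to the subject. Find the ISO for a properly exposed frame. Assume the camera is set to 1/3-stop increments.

Scene light: 1 stop brighter.
Shutter speed: 1/40 → 1/30 → 1/25 → 1/20 → 1/15 → 1/13 → 1/10 → 1/8 — 2 1/3 stops longer (brighter).
Aperture: f/3.2 → f/3.5 → f/4 → f/4.5 → f/5 → f/5.6 → f/6.3 → f/7.1 — 2 1/3 stops narrower (darker).
Net so far: 1 stop brighter. ISO: 250 → 200 → 160 → 125.

ISO 125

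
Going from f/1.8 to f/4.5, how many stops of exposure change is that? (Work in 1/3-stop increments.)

2 2/3 stops

f/1.8 → f/2 → f/2.2 → f/2.5 → f/2.8 → f/3.2 → f/3.5 → f/4 → f/4.5 — count the steps: 8 third-stops = 2 2/3 stops.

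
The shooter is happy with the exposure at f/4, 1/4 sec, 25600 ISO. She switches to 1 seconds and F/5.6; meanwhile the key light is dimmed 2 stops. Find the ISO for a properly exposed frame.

Scene light: 2 stops darker.
Shutter speed: 1/4 → 1/2 → 1 — 2 stops longer (brighter).
Aperture: f/4 → f/5.6 — 1 stop smaller aperture (darker).
Net so far: 1 stop darker. ISO: 25600 → 51200.

ISO 51200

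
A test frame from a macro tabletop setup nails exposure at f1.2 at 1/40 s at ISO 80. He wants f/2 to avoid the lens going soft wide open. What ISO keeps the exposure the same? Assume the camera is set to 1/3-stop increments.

Aperture: f/1.2 → f/1.4 → f/1.6 → f/1.8 → f/2 — 1 1/3 stops narrower (darker).
Need 1 1/3 stops brighter from the ISO: 80 → 100 → 125 → 160 → 200.

ISO 200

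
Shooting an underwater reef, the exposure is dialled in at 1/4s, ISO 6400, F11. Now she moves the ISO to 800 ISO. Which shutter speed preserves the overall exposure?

ISO: 6400 → 3200 → 1600 → 800 — 3 stops lower (darker).
Need 3 stops brighter from the shutter speed: 1/4 → 1/2 → 1 → 2.

2 s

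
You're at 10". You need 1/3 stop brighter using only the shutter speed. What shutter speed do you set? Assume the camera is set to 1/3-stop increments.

13 s

Shutter speed: 10 → 13 — 1/3 stop longer (brighter).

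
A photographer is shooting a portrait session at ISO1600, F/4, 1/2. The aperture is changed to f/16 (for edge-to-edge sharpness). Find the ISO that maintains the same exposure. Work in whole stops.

ISO 25600

Aperture: f/4 → f/5.6 → f/8 → f/11 → f/16 — 4 stops stopped down (darker).
Need 4 stops brighter from the ISO: 1600 → 3200 → 6400 → 12800 → 25600.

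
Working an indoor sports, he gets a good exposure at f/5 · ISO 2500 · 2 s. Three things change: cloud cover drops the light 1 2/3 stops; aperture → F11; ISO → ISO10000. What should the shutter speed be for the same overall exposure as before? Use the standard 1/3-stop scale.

Scene light: 1 2/3 stops darker.
Aperture: f/5 → f/5.6 → f/6.3 → f/7.1 → f/8 → f/9 → f/10 → f/11 — 2 1/3 stops stopped down (darker).
ISO: 2500 → 3200 → 4000 → 5000 → 6400 → 8000 → 10000 — 2 stops higher (brighter).
Net so far: 2 stops darker. Shutter speed: 2 → 2.5 → 3.2 → 4 → 5 → 6 → 8.

8 s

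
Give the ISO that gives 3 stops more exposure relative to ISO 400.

ISO 3200

ISO: 400 → 800 → 1600 → 3200 — 3 stops higher (brighter).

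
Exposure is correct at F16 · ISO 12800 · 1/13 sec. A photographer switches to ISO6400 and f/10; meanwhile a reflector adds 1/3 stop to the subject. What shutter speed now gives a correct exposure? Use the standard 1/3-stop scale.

Scene light: 1/3 stop brighter.
ISO: 12800 → 10000 → 8000 → 6400 — 1 stop dropped (darker).
Aperture: f/16 → f/14 → f/13 → f/11 → f/10 — 1 1/3 stops larger aperture (brighter).
Net so far: 2/3 stop brighter. Shutter speed: 1/13 → 1/15 → 1/20.

1/20s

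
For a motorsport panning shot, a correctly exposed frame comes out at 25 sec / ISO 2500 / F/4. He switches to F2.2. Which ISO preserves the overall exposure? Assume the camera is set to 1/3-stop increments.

Aperture: f/4 → f/3.5 → f/3.2 → f/2.8 → f/2.5 → f/2.2 — 1 2/3 stops opened up (brighter).
Need 1 2/3 stops darker from the ISO: 2500 → 2000 → 1600 → 1250 → 1000 → 800.

ISO 800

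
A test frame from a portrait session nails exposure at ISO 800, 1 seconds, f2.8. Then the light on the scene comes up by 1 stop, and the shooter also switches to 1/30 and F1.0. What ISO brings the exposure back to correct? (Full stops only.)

Scene light: 1 stop brighter.
Shutter speed: 1 → 1/2 → 1/4 → 1/8 → 1/15 → 1/30 — 5 stops faster (darker).
Aperture: f/2.8 → f/2 → f/1.4 → f/1.0 — 3 stops larger aperture (brighter).
Net so far: 1 stop darker. ISO: 800 → 1600.

ISO 1600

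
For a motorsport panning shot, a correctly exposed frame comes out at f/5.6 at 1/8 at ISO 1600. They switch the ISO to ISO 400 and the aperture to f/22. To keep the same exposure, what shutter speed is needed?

ISO: 1600 → 800 → 400 — 2 stops dropped (darker).
Aperture: f/5.6 → f/8 → f/11 → f/16 → f/22 — 4 stops stopped down (darker).
Net change so far: 6 stops darker. Offset with the shutter speed: 1/8 → 1/4 → 1/2 → 1 → 2 → 4 → 8.

8 s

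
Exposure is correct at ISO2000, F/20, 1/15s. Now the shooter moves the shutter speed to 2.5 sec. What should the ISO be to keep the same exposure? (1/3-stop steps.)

Shutter speed: 1/15 → 1/13 → 1/10 → 1/8 → 1/6 → 1/5 → 1/4 → 0.3 → 0.4 → 0.5 → 0.6 → 0.8 → 1 → 1.3 → 1.6 → 2 → 2.5 — 5 1/3 stops longer (brighter).
Need 5 1/3 stops darker from the ISO: 2000 → 1600 → 1250 → 1000 → 800 → 640 → 500 → 400 → 320 → 250 → 200 → 160 → 125 → 100 → 80 → 64 → 50.

ISO 50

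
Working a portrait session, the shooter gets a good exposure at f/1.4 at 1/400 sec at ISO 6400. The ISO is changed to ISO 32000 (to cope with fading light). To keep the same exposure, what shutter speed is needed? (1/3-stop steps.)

ISO: 6400 → 8000 → 10000 → 12800 → 16000 → 20000 → 25600 → 32000 — 2 1/3 stops higher (brighter).
Need 2 1/3 stops darker from the shutter speed: 1/400 → 1/500 → 1/640 → 1/800 → 1/1000 → 1/1250 → 1/1600 → 1/2000.

1/2000s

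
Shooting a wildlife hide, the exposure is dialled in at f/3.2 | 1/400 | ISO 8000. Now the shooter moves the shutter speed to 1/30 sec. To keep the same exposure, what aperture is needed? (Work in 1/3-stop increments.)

f/11

Shutter speed: 1/400 → 1/320 → 1/250 → 1/200 → 1/160 → 1/125 → 1/100 → 1/80 → 1/60 → 1/50 → 1/40 → 1/30 — 3 2/3 stops slower (brighter).
Need 3 2/3 stops darker from the aperture: f/3.2 → f/3.5 → f/4 → f/4.5 → f/5 → f/5.6 → f/6.3 → f/7.1 → f/8 → f/9 → f/10 → f/11.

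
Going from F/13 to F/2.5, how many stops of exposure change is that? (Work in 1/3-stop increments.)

f/13 → f/11 → f/10 → f/9 → f/8 → f/7.1 → f/6.3 → f/5.6 → f/5 → f/4.5 → f/4 → f/3.5 → f/3.2 → f/2.8 → f/2.5 — count the steps: 14 third-stops = 4 2/3 stops.

4 2/3 stops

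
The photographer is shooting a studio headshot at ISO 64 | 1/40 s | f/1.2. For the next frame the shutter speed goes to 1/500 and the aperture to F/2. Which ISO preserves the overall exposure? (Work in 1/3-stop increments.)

Shutter speed: 1/40 → 1/50 → 1/60 → 1/80 → 1/100 → 1/125 → 1/160 → 1/200 → 1/250 → 1/320 → 1/400 → 1/500 — 3 2/3 stops shorter (darker).
Aperture: f/1.2 → f/1.4 → f/1.6 → f/1.8 → f/2 — 1 1/3 stops narrower (darker).
Net change so far: 5 stops darker. Offset with the ISO: 64 → 80 → 100 → 125 → 160 → 200 → 250 → 320 → 400 → 500 → 640 → 800 → 1000 → 1250 → 1600 → 2000.

ISO 2000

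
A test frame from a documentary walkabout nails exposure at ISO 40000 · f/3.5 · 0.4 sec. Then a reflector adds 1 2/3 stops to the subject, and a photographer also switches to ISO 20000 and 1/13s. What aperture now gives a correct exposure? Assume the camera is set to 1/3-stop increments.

f/2

Scene light: 1 2/3 stops brighter.
ISO: 40000 → 32000 → 25600 → 20000 — 1 stop lower (darker).
Shutter speed: 0.4 → 0.3 → 1/4 → 1/5 → 1/6 → 1/8 → 1/10 → 1/13 — 2 1/3 stops shorter (darker).
Net so far: 1 2/3 stops darker. Aperture: f/3.5 → f/3.2 → f/2.8 → f/2.5 → f/2.2 → f/2.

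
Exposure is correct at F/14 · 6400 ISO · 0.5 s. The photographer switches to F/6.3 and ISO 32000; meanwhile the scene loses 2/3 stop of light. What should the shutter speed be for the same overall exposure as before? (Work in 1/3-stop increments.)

Scene light: 2/3 stop darker.
Aperture: f/14 → f/13 → f/11 → f/10 → f/9 → f/8 → f/7.1 → f/6.3 — 2 1/3 stops opened up (brighter).
ISO: 6400 → 8000 → 10000 → 12800 → 16000 → 20000 → 25600 → 32000 — 2 1/3 stops higher (brighter).
Net so far: 4 stops brighter. Shutter speed: 0.5 → 0.4 → 0.3 → 1/4 → 1/5 → 1/6 → 1/8 → 1/10 → 1/13 → 1/15 → 1/20 → 1/25 → 1/30.

1/30s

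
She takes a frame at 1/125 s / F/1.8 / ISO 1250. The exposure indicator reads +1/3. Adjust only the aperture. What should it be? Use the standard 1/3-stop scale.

Overexposed by 1/3 stop → need 1/3 stop darker.
Aperture: f/1.8 → f/2.

f/2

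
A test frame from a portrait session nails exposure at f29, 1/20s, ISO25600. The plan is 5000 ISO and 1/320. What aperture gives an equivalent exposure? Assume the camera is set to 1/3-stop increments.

f/3.2

ISO: 25600 → 20000 → 16000 → 12800 → 10000 → 8000 → 6400 → 5000 — 2 1/3 stops dropped (darker).
Shutter speed: 1/20 → 1/25 → 1/30 → 1/40 → 1/50 → 1/60 → 1/80 → 1/100 → 1/125 → 1/160 → 1/200 → 1/250 → 1/320 — 4 stops shorter (darker).
Net change so far: 6 1/3 stops darker. Offset with the aperture: f/29 → f/25 → f/22 → f/20 → f/18 → f/16 → f/14 → f/13 → f/11 → f/10 → f/9 → f/8 → f/7.1 → f/6.3 → f/5.6 → f/5 → f/4.5 → f/4 → f/3.5 → f/3.2.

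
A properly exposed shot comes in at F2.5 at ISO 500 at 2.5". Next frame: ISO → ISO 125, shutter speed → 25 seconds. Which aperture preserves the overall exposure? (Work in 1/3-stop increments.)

f/4

ISO: 500 → 400 → 320 → 250 → 200 → 160 → 125 — 2 stops lower (darker).
Shutter speed: 2.5 → 3.2 → 4 → 5 → 6 → 8 → 10 → 13 → 15 → 20 → 25 — 3 1/3 stops slower (brighter).
Net change so far: 1 1/3 stops brighter. Offset with the aperture: f/2.5 → f/2.8 → f/3.2 → f/3.5 → f/4.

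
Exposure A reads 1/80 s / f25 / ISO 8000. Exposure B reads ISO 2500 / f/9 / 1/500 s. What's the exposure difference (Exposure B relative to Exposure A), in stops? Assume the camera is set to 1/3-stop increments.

1 1/3 stops darker

Aperture: f/25 → f/22 → f/20 → f/18 → f/16 → f/14 → f/13 → f/11 → f/10 → f/9 — 3 stops larger aperture (brighter).
Shutter speed: 1/80 → 1/100 → 1/125 → 1/160 → 1/200 → 1/250 → 1/320 → 1/400 → 1/500 — 2 2/3 stops faster (darker).
ISO: 8000 → 6400 → 5000 → 4000 → 3200 → 2500 — 1 2/3 stops dropped (darker).
Net: +3 −2 2/3 −1 2/3 = −1 1/3 stops.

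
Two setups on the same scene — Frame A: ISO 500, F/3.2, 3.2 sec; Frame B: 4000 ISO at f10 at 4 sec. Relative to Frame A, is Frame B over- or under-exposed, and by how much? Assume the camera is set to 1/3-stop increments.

Aperture: f/3.2 → f/3.5 → f/4 → f/4.5 → f/5 → f/5.6 → f/6.3 → f/7.1 → f/8 → f/9 → f/10 — 3 1/3 stops smaller aperture (darker).
Shutter speed: 3.2 → 4 — 1/3 stop slower (brighter).
ISO: 500 → 640 → 800 → 1000 → 1250 → 1600 → 2000 → 2500 → 3200 → 4000 — 3 stops higher (brighter).
Net: −3 1/3 +1/3 +3 = 0 stops.

same exposure (0 stops)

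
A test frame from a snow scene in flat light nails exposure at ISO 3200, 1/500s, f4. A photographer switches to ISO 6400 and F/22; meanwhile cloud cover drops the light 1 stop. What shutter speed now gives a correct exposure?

Scene light: 1 stop darker.
ISO: 3200 → 6400 — 1 stop higher (brighter).
Aperture: f/4 → f/5.6 → f/8 → f/11 → f/16 → f/22 — 5 stops stopped down (darker).
Net so far: 5 stops darker. Shutter speed: 1/500 → 1/250 → 1/125 → 1/60 → 1/30 → 1/15.

1/15s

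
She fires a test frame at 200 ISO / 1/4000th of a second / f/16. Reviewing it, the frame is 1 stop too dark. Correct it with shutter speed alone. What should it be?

1/2000s

Underexposed by 1 stop → need 1 stop brighter.
Shutter speed: 1/4000 → 1/2000.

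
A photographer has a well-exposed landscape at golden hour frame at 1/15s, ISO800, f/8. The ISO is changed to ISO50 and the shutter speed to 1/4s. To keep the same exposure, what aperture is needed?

f/4

ISO: 800 → 400 → 200 → 100 → 50 — 4 stops dropped (darker).
Shutter speed: 1/15 → 1/8 → 1/4 — 2 stops slower (brighter).
Net change so far: 2 stops darker. Offset with the aperture: f/8 → f/5.6 → f/4.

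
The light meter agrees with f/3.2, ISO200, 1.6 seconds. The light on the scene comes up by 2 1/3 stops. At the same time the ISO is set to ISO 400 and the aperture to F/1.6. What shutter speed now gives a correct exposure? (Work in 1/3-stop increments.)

1/25s

Scene light: 2 1/3 stops brighter.
ISO: 200 → 250 → 320 → 400 — 1 stop higher (brighter).
Aperture: f/3.2 → f/2.8 → f/2.5 → f/2.2 → f/2 → f/1.8 → f/1.6 — 2 stops opened up (brighter).
Net so far: 5 1/3 stops brighter. Shutter speed: 1.6 → 1.3 → 1 → 0.8 → 0.6 → 0.5 → 0.4 → 0.3 → 1/4 → 1/5 → 1/6 → 1/8 → 1/10 → 1/13 → 1/15 → 1/20 → 1/25.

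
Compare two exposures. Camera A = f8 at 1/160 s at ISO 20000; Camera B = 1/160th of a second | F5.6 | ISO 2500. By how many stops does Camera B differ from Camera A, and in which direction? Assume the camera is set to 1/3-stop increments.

2 stops darker

Aperture: f/8 → f/7.1 → f/6.3 → f/5.6 — 1 stop wider (brighter).
Shutter speed: unchanged.
ISO: 20000 → 16000 → 12800 → 10000 → 8000 → 6400 → 5000 → 4000 → 3200 → 2500 — 3 stops dropped (darker).
Net: +1 −3 = −2 stops.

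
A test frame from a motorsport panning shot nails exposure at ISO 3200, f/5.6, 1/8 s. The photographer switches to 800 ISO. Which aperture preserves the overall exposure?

ISO: 3200 → 1600 → 800 — 2 stops dropped (darker).
Need 2 stops brighter from the aperture: f/5.6 → f/4 → f/2.8.

f/2.8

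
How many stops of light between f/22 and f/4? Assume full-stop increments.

5 stops

f/22 → f/16 → f/11 → f/8 → f/5.6 → f/4 — count the steps: 5 stops.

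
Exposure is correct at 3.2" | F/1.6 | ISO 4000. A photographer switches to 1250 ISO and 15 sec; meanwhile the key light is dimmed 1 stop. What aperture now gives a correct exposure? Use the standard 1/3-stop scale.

Scene light: 1 stop darker.
ISO: 4000 → 3200 → 2500 → 2000 → 1600 → 1250 — 1 2/3 stops dropped (darker).
Shutter speed: 3.2 → 4 → 5 → 6 → 8 → 10 → 13 → 15 — 2 1/3 stops longer (brighter).
Net so far: 1/3 stop darker. Aperture: f/1.6 → f/1.4.

f/1.4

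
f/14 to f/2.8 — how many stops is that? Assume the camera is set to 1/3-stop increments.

4 2/3 stops

f/14 → f/13 → f/11 → f/10 → f/9 → f/8 → f/7.1 → f/6.3 → f/5.6 → f/5 → f/4.5 → f/4 → f/3.5 → f/3.2 → f/2.8 — count the steps: 14 third-stops = 4 2/3 stops.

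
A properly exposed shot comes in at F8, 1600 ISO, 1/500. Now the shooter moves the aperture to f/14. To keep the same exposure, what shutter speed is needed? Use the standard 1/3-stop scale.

Aperture: f/8 → f/9 → f/10 → f/11 → f/13 → f/14 — 1 2/3 stops narrower (darker).
Need 1 2/3 stops brighter from the shutter speed: 1/500 → 1/400 → 1/320 → 1/250 → 1/200 → 1/160.

1/160s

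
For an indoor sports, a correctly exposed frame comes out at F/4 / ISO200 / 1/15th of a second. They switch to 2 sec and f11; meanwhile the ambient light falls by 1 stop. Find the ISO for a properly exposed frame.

Scene light: 1 stop darker.
Shutter speed: 1/15 → 1/8 → 1/4 → 1/2 → 1 → 2 — 5 stops slower (brighter).
Aperture: f/4 → f/5.6 → f/8 → f/11 — 3 stops narrower (darker).
Net so far: 1 stop brighter. ISO: 200 → 100.

ISO 100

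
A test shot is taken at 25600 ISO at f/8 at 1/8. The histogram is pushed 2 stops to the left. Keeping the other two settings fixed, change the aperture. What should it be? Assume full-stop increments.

f/4

Underexposed by 2 stops → need 2 stops brighter.
Aperture: f/8 → f/5.6 → f/4.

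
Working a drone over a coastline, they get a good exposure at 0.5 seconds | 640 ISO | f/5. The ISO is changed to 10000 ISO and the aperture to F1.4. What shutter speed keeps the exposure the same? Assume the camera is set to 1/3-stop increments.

1/400s

ISO: 640 → 800 → 1000 → 1250 → 1600 → 2000 → 2500 → 3200 → 4000 → 5000 → 6400 → 8000 → 10000 — 4 stops raised (brighter).
Aperture: f/5 → f/4.5 → f/4 → f/3.5 → f/3.2 → f/2.8 → f/2.5 → f/2.2 → f/2 → f/1.8 → f/1.6 → f/1.4 — 3 2/3 stops wider (brighter).
Net change so far: 7 2/3 stops brighter. Offset with the shutter speed: 0.5 → 0.4 → 0.3 → 1/4 → 1/5 → 1/6 → 1/8 → 1/10 → 1/13 → 1/15 → 1/20 → 1/25 → 1/30 → 1/40 → 1/50 → 1/60 → 1/80 → 1/100 → 1/125 → 1/160 → 1/200 → 1/250 → 1/320 → 1/400.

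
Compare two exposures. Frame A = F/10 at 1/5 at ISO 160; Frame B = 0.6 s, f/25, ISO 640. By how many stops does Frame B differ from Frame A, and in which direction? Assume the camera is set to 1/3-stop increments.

1 stop brighter

Aperture: f/10 → f/11 → f/13 → f/14 → f/16 → f/18 → f/20 → f/22 → f/25 — 2 2/3 stops stopped down (darker).
Shutter speed: 1/5 → 1/4 → 0.3 → 0.4 → 0.5 → 0.6 — 1 2/3 stops longer (brighter).
ISO: 160 → 200 → 250 → 320 → 400 → 500 → 640 — 2 stops raised (brighter).
Net: −2 2/3 +1 2/3 +2 = +1 stop.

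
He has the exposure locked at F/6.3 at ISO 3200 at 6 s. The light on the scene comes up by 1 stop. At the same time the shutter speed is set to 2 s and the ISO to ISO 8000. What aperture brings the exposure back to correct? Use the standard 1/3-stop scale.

Scene light: 1 stop brighter.
Shutter speed: 6 → 5 → 4 → 3.2 → 2.5 → 2 — 1 2/3 stops faster (darker).
ISO: 3200 → 4000 → 5000 → 6400 → 8000 — 1 1/3 stops higher (brighter).
Net so far: 2/3 stop brighter. Aperture: f/6.3 → f/7.1 → f/8.

f/8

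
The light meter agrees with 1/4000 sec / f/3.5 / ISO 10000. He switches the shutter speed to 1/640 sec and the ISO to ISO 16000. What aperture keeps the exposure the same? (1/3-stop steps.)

f/11

Shutter speed: 1/4000 → 1/3200 → 1/2500 → 1/2000 → 1/1600 → 1/1250 → 1/1000 → 1/800 → 1/640 — 2 2/3 stops slower (brighter).
ISO: 10000 → 12800 → 16000 — 2/3 stop raised (brighter).
Net change so far: 3 1/3 stops brighter. Offset with the aperture: f/3.5 → f/4 → f/4.5 → f/5 → f/5.6 → f/6.3 → f/7.1 → f/8 → f/9 → f/10 → f/11.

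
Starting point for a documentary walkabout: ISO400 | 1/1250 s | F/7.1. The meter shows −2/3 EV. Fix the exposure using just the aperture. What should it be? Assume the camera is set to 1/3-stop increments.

f/5.6

Underexposed by 2/3 stop → need 2/3 stop brighter.
Aperture: f/7.1 → f/6.3 → f/5.6.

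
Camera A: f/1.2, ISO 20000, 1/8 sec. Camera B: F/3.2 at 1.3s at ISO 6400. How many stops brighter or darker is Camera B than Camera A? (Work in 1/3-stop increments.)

Aperture: f/1.2 → f/1.4 → f/1.6 → f/1.8 → f/2 → f/2.2 → f/2.5 → f/2.8 → f/3.2 — 2 2/3 stops stopped down (darker).
Shutter speed: 1/8 → 1/6 → 1/5 → 1/4 → 0.3 → 0.4 → 0.5 → 0.6 → 0.8 → 1 → 1.3 — 3 1/3 stops slower (brighter).
ISO: 20000 → 16000 → 12800 → 10000 → 8000 → 6400 — 1 2/3 stops dropped (darker).
Net: −2 2/3 +3 1/3 −1 2/3 = −1 stop.

1 stop darker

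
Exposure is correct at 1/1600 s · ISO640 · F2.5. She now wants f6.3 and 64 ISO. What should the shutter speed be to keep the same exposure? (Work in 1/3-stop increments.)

1/25s

Aperture: f/2.5 → f/2.8 → f/3.2 → f/3.5 → f/4 → f/4.5 → f/5 → f/5.6 → f/6.3 — 2 2/3 stops narrower (darker).
ISO: 640 → 500 → 400 → 320 → 250 → 200 → 160 → 125 → 100 → 80 → 64 — 3 1/3 stops dropped (darker).
Net change so far: 6 stops darker. Offset with the shutter speed: 1/1600 → 1/1250 → 1/1000 → 1/800 → 1/640 → 1/500 → 1/400 → 1/320 → 1/250 → 1/200 → 1/160 → 1/125 → 1/100 → 1/80 → 1/60 → 1/50 → 1/40 → 1/30 → 1/25.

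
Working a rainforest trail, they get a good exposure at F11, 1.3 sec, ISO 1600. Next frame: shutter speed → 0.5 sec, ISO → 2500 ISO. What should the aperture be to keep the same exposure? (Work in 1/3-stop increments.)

f/9

Shutter speed: 1.3 → 1 → 0.8 → 0.6 → 0.5 — 1 1/3 stops faster (darker).
ISO: 1600 → 2000 → 2500 — 2/3 stop higher (brighter).
Net change so far: 2/3 stop darker. Offset with the aperture: f/11 → f/10 → f/9.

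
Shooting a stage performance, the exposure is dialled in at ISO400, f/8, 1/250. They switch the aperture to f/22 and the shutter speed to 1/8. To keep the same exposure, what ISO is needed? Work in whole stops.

ISO 100

Aperture: f/8 → f/11 → f/16 → f/22 — 3 stops narrower (darker).
Shutter speed: 1/250 → 1/125 → 1/60 → 1/30 → 1/15 → 1/8 — 5 stops slower (brighter).
Net change so far: 2 stops brighter. Offset with the ISO: 400 → 200 → 100.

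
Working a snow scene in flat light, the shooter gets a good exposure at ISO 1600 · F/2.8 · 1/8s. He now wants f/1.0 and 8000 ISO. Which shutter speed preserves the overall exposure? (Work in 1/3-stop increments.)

Aperture: f/2.8 → f/2.5 → f/2.2 → f/2 → f/1.8 → f/1.6 → f/1.4 → f/1.2 → f/1.1 → f/1.0 — 3 stops opened up (brighter).
ISO: 1600 → 2000 → 2500 → 3200 → 4000 → 5000 → 6400 → 8000 — 2 1/3 stops higher (brighter).
Net change so far: 5 1/3 stops brighter. Offset with the shutter speed: 1/8 → 1/10 → 1/13 → 1/15 → 1/20 → 1/25 → 1/30 → 1/40 → 1/50 → 1/60 → 1/80 → 1/100 → 1/125 → 1/160 → 1/200 → 1/250 → 1/320.

1/320s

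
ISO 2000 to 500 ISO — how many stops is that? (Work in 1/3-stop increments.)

2 stops

2000 → 1600 → 1250 → 1000 → 800 → 640 → 500 — count the steps: 6 third-stops = 2 stops.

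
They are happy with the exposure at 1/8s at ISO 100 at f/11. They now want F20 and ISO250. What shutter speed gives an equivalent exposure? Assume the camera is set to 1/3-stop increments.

1/6s

Aperture: f/11 → f/13 → f/14 → f/16 → f/18 → f/20 — 1 2/3 stops smaller aperture (darker).
ISO: 100 → 125 → 160 → 200 → 250 — 1 1/3 stops higher (brighter).
Net change so far: 1/3 stop darker. Offset with the shutter speed: 1/8 → 1/6.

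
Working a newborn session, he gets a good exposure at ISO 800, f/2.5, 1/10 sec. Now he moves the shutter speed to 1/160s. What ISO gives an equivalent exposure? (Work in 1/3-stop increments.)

ISO 12800

Shutter speed: 1/10 → 1/13 → 1/15 → 1/20 → 1/25 → 1/30 → 1/40 → 1/50 → 1/60 → 1/80 → 1/100 → 1/125 → 1/160 — 4 stops faster (darker).
Need 4 stops brighter from the ISO: 800 → 1000 → 1250 → 1600 → 2000 → 2500 → 3200 → 4000 → 5000 → 6400 → 8000 → 10000 → 12800.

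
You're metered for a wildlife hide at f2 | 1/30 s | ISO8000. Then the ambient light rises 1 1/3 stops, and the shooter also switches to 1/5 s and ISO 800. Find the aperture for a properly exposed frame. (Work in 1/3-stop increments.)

f/2.5

Scene light: 1 1/3 stops brighter.
Shutter speed: 1/30 → 1/25 → 1/20 → 1/15 → 1/13 → 1/10 → 1/8 → 1/6 → 1/5 — 2 2/3 stops slower (brighter).
ISO: 8000 → 6400 → 5000 → 4000 → 3200 → 2500 → 2000 → 1600 → 1250 → 1000 → 800 — 3 1/3 stops dropped (darker).
Net so far: 2/3 stop brighter. Aperture: f/2 → f/2.2 → f/2.5.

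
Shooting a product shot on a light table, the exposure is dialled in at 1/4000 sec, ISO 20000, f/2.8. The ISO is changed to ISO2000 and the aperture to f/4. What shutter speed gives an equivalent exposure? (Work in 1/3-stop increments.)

ISO: 20000 → 16000 → 12800 → 10000 → 8000 → 6400 → 5000 → 4000 → 3200 → 2500 → 2000 — 3 1/3 stops dropped (darker).
Aperture: f/2.8 → f/3.2 → f/3.5 → f/4 — 1 stop narrower (darker).
Net change so far: 4 1/3 stops darker. Offset with the shutter speed: 1/4000 → 1/3200 → 1/2500 → 1/2000 → 1/1600 → 1/1250 → 1/1000 → 1/800 → 1/640 → 1/500 → 1/400 → 1/320 → 1/250 → 1/200.

1/200s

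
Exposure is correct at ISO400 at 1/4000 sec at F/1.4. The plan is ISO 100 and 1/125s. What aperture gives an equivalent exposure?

ISO: 400 → 200 → 100 — 2 stops dropped (darker).
Shutter speed: 1/4000 → 1/2000 → 1/1000 → 1/500 → 1/250 → 1/125 — 5 stops slower (brighter).
Net change so far: 3 stops brighter. Offset with the aperture: f/1.4 → f/2 → f/2.8 → f/4.

f/4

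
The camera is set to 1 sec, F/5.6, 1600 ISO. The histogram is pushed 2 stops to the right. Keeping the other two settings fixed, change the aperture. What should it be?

Overexposed by 2 stops → need 2 stops darker.
Aperture: f/5.6 → f/8 → f/11.

f/11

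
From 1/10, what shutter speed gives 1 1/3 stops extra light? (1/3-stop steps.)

1/4s

Shutter speed: 1/10 → 1/8 → 1/6 → 1/5 → 1/4 — 1 1/3 stops slower (brighter).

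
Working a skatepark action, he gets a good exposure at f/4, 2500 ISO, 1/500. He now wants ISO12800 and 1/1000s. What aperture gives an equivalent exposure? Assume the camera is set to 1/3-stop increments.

f/6.3

ISO: 2500 → 3200 → 4000 → 5000 → 6400 → 8000 → 10000 → 12800 — 2 1/3 stops raised (brighter).
Shutter speed: 1/500 → 1/640 → 1/800 → 1/1000 — 1 stop shorter (darker).
Net change so far: 1 1/3 stops brighter. Offset with the aperture: f/4 → f/4.5 → f/5 → f/5.6 → f/6.3.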